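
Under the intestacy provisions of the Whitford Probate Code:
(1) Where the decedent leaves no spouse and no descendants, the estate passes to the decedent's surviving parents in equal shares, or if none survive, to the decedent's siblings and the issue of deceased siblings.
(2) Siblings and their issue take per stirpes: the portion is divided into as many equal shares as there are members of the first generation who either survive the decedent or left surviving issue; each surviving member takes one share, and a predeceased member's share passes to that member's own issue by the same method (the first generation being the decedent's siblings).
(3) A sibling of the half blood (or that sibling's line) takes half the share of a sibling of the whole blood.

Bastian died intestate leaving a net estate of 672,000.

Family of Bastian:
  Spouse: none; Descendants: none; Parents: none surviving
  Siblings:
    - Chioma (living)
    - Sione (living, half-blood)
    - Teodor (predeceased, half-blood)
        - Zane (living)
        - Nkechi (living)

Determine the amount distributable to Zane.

The entire 672,000 passes to the siblings and their issue.
Counting each half-blood sibling's line as half a unit, there are 2 units in 672,000, so one unit is 336,000. Whole-blood lines (Chioma) take 336,000 each; half-blood lines (Sione and Teodor) take 168,000 each.
Teodor's share (168,000) is divided into 2 shares of 84,000: Zane and Nkechi each take 84,000.

Zane receives 84,000.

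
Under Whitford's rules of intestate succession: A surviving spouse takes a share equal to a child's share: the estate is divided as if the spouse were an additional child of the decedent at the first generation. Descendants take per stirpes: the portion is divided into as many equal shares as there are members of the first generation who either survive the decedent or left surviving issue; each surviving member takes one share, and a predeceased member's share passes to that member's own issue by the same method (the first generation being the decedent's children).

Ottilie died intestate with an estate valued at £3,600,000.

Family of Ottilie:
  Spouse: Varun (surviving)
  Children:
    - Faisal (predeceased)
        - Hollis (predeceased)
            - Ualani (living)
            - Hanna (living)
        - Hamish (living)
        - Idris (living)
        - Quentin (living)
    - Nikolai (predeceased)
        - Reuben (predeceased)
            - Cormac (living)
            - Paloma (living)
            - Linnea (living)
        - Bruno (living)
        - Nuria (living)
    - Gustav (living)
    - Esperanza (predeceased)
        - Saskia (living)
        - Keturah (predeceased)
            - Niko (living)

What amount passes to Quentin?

Quentin receives £180,000.

The spouse counts as an additional share at the children's level, so there are 5 primary shares of £720,000. Varun takes one such share (£720,000).
The children's combined portion (£2,880,000) is divided into 4 shares of £720,000: Gustav takes £720,000; Faisal's £720,000 share passes to Faisal's issue; Nikolai's £720,000 share passes to Nikolai's issue; Esperanza's £720,000 share passes to Esperanza's issue.
Faisal's share (£720,000) is divided into 4 shares of £180,000: Hamish, Idris, and Quentin each take £180,000; Hollis's £180,000 share passes to Hollis's issue.
Hollis's share (£180,000) is divided into 2 shares of £90,000: Ualani and Hanna each take £90,000.
Nikolai's share (£720,000) is divided into 3 shares of £240,000: Bruno and Nuria each take £240,000; Reuben's £240,000 share passes to Reuben's issue.
Reuben's share (£240,000) is divided into 3 shares of £80,000: Cormac, Paloma, and Linnea each take £80,000.
Esperanza's share (£720,000) is divided into 2 shares of £360,000: Saskia takes £360,000; Keturah's £360,000 share passes to Keturah's issue.
Keturah's share (£360,000) passes entirely to Niko.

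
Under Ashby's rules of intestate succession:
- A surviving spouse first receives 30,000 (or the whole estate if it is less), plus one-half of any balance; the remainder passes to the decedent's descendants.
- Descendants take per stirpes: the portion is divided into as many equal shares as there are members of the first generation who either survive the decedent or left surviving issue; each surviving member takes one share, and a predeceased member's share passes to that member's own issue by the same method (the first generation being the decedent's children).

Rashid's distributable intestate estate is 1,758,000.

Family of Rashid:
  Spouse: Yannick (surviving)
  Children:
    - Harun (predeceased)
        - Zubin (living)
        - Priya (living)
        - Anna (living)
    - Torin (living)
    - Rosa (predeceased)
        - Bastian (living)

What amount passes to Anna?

Yannick first takes 30,000, leaving a balance of 1,728,000. Yannick then takes one-half of the balance (864,000), for a total of 894,000. The remaining 864,000 passes to the descendants.
The descendants' portion (864,000) is divided into 3 shares of 288,000: Torin takes 288,000; Harun's 288,000 share passes to Harun's issue; Rosa's 288,000 share passes to Rosa's issue.
Harun's share (288,000) is divided into 3 shares of 96,000: Zubin, Priya, and Anna each take 96,000.
Rosa's share (288,000) passes entirely to Bastian.

Anna receives 96,000.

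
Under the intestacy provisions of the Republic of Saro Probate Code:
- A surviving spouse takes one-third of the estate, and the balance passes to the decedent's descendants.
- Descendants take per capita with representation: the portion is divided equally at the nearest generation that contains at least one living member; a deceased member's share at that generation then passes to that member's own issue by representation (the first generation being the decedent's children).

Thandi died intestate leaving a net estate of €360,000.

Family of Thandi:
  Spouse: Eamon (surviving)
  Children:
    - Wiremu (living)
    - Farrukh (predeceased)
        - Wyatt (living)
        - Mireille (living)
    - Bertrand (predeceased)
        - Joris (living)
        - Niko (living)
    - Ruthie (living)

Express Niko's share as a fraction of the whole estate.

Niko receives 1/12 of the estate.

Eamon takes one-third of €360,000 = €120,000. The remaining €240,000 passes to the descendants.
The descendants' portion (€240,000) is divided into 4 shares of €60,000: Wiremu and Ruthie each take €60,000; Farrukh's €60,000 share passes to Farrukh's issue; Bertrand's €60,000 share passes to Bertrand's issue.
Farrukh's share (€60,000) is divided into 2 shares of €30,000: Wyatt and Mireille each take €30,000.
Bertrand's share (€60,000) is divided into 2 shares of €30,000: Joris and Niko each take €30,000.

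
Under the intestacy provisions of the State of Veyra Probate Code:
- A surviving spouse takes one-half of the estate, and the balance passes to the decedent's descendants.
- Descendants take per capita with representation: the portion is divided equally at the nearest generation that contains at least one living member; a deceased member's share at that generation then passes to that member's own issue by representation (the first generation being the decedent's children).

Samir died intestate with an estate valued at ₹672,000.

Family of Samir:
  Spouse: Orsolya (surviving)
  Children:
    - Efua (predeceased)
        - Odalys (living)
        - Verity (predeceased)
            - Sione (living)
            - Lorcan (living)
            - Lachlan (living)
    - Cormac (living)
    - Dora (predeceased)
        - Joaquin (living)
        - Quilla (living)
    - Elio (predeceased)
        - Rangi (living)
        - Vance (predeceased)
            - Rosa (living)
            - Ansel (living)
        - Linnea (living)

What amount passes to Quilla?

Orsolya takes one-half of ₹672,000 = ₹336,000. The remaining ₹336,000 passes to the descendants.
The descendants' portion (₹336,000) is divided into 4 shares of ₹84,000: Cormac takes ₹84,000; Efua's ₹84,000 share passes to Efua's issue; Dora's ₹84,000 share passes to Dora's issue; Elio's ₹84,000 share passes to Elio's issue.
Efua's share (₹84,000) is divided into 2 shares of ₹42,000: Odalys takes ₹42,000; Verity's ₹42,000 share passes to Verity's issue.
Verity's share (₹42,000) is divided into 3 shares of ₹14,000: Sione, Lorcan, and Lachlan each take ₹14,000.
Dora's share (₹84,000) is divided into 2 shares of ₹42,000: Joaquin and Quilla each take ₹42,000.
Elio's share (₹84,000) is divided into 3 shares of ₹28,000: Rangi and Linnea each take ₹28,000; Vance's ₹28,000 share passes to Vance's issue.
Vance's share (₹28,000) is divided into 2 shares of ₹14,000: Rosa and Ansel each take ₹14,000.

Quilla receives ₹42,000.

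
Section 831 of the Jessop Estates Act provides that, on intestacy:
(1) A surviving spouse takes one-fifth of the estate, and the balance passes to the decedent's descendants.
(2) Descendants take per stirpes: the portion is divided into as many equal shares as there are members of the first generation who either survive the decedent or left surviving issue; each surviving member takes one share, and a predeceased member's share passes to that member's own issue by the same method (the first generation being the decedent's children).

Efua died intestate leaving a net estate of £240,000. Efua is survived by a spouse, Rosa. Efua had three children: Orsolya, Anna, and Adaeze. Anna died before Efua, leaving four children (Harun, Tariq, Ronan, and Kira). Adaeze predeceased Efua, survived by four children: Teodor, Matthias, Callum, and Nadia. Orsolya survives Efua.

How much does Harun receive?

Harun receives £16,000.

Rosa takes one-fifth of £240,000 = £48,000. The remaining £192,000 passes to the descendants.
The descendants' portion (£192,000) is divided into 3 shares of £64,000: Orsolya takes £64,000; Anna's £64,000 share passes to Anna's issue; Adaeze's £64,000 share passes to Adaeze's issue.
Anna's share (£64,000) is divided into 4 shares of £16,000: Harun, Tariq, Ronan, and Kira each take £16,000.
Adaeze's share (£64,000) is divided into 4 shares of £16,000: Teodor, Matthias, Callum, and Nadia each take £16,000.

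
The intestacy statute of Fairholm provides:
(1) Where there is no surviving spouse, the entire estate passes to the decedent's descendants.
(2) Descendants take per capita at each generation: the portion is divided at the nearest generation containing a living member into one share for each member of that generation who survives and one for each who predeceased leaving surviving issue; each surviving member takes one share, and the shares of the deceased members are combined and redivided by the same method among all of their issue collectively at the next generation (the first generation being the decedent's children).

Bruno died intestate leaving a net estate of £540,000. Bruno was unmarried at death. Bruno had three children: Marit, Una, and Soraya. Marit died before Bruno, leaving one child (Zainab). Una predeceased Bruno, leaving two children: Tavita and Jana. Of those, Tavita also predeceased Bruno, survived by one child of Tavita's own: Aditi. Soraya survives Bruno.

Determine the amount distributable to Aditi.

Aditi receives £120,000.

The entire £540,000 passes to the descendants.
That amount (£540,000) is divided at the children's generation into 3 shares of £180,000. Soraya takes £180,000. The 2 shares of the deceased (Marit and Una) are combined into a pool of £360,000.
That pool (£360,000) is divided at the grandchildren's generation into 3 shares of £120,000. Zainab and Jana each take £120,000. The remaining share for the deceased Tavita (£120,000) is carried to the next generation.
That pool (£120,000) passes entirely to Aditi, the sole taker at the great-grandchildren's generation.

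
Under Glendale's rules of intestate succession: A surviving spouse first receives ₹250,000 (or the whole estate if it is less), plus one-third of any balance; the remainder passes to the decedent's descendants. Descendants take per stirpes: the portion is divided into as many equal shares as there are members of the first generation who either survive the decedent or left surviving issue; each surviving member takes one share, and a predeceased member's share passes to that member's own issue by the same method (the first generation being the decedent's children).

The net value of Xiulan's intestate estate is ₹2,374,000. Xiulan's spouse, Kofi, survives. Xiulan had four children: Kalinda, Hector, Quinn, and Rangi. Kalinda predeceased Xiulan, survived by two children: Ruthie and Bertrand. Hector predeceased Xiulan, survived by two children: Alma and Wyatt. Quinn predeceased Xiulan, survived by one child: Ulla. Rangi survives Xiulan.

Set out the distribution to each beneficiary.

Kofi: ₹958,000; Ruthie: ₹177,000; Bertrand: ₹177,000; Alma: ₹177,000; Wyatt: ₹177,000; Ulla: ₹354,000; Rangi: ₹354,000

Kofi first takes ₹250,000, leaving a balance of ₹2,124,000. Kofi then takes one-third of the balance (₹708,000), for a total of ₹958,000. The remaining ₹1,416,000 passes to the descendants.
The descendants' portion (₹1,416,000) is divided into 4 shares of ₹354,000: Rangi takes ₹354,000; Kalinda's ₹354,000 share passes to Kalinda's issue; Hector's ₹354,000 share passes to Hector's issue; Quinn's ₹354,000 share passes to Quinn's issue.
Kalinda's share (₹354,000) is divided into 2 shares of ₹177,000: Ruthie and Bertrand each take ₹177,000.
Hector's share (₹354,000) is divided into 2 shares of ₹177,000: Alma and Wyatt each take ₹177,000.
Quinn's share (₹354,000) passes entirely to Ulla.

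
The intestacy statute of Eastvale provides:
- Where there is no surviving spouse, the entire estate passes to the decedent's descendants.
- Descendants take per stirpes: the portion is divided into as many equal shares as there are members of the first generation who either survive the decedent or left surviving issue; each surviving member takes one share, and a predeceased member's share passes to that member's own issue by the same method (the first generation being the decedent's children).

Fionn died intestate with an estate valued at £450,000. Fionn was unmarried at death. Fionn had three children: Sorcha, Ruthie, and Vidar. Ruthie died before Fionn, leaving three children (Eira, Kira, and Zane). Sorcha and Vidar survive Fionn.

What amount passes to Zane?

Zane receives £50,000.

The entire £450,000 passes to the descendants.
That amount (£450,000) is divided into 3 shares of £150,000: Sorcha and Vidar each take £150,000; Ruthie's £150,000 share passes to Ruthie's issue.
Ruthie's share (£150,000) is divided into 3 shares of £50,000: Eira, Kira, and Zane each take £50,000.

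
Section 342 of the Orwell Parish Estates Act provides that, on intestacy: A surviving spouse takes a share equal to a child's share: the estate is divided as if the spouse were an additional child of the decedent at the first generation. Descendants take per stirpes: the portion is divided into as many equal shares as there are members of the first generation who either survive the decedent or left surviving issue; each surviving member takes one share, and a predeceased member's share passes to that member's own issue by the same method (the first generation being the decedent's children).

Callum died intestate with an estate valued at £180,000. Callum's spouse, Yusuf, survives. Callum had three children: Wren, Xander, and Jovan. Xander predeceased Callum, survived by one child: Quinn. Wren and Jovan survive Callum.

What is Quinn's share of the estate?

The spouse counts as an additional share at the children's level, so there are 4 primary shares of £45,000. Yusuf takes one such share (£45,000).
The children's combined portion (£135,000) is divided into 3 shares of £45,000: Wren and Jovan each take £45,000; Xander's £45,000 share passes to Xander's issue.
Xander's share (£45,000) passes entirely to Quinn.

Quinn receives £45,000.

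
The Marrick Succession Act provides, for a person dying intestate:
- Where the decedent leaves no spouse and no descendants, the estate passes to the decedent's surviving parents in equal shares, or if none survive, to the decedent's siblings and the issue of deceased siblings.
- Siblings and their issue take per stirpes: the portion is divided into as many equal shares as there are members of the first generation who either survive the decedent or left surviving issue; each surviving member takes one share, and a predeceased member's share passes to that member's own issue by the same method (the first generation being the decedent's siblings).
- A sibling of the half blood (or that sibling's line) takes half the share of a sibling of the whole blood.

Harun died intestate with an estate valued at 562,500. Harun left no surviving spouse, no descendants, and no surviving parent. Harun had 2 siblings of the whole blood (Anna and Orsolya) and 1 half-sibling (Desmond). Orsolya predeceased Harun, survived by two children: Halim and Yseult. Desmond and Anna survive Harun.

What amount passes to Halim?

The entire 562,500 passes to the siblings and their issue.
Counting each half-blood sibling's line as half a unit, there are 5/2 units in 562,500, so one unit is 225,000. Whole-blood lines (Anna and Orsolya) take 225,000 each; half-blood lines (Desmond) take 112,500 each.
Orsolya's share (225,000) is divided into 2 shares of 112,500: Halim and Yseult each take 112,500.

Halim receives 112,500.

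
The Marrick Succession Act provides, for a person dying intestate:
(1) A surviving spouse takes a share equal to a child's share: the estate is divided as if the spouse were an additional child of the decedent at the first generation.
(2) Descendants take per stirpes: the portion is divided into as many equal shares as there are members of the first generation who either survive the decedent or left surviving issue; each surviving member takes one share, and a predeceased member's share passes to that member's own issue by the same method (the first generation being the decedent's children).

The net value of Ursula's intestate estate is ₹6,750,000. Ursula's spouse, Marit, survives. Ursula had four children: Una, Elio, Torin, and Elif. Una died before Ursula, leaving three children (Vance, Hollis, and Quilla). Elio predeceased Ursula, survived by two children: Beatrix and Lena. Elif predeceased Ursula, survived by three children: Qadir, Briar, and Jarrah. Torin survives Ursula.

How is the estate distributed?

The spouse counts as an additional share at the children's level, so there are 5 primary shares of ₹1,350,000. Marit takes one such share (₹1,350,000).
The children's combined portion (₹5,400,000) is divided into 4 shares of ₹1,350,000: Torin takes ₹1,350,000; Una's ₹1,350,000 share passes to Una's issue; Elio's ₹1,350,000 share passes to Elio's issue; Elif's ₹1,350,000 share passes to Elif's issue.
Una's share (₹1,350,000) is divided into 3 shares of ₹450,000: Vance, Hollis, and Quilla each take ₹450,000.
Elio's share (₹1,350,000) is divided into 2 shares of ₹675,000: Beatrix and Lena each take ₹675,000.
Elif's share (₹1,350,000) is divided into 3 shares of ₹450,000: Qadir, Briar, and Jarrah each take ₹450,000.

Marit: ₹1,350,000; Vance: ₹450,000; Hollis: ₹450,000; Quilla: ₹450,000; Beatrix: ₹675,000; Lena: ₹675,000; Torin: ₹1,350,000; Qadir: ₹450,000; Briar: ₹450,000; Jarrah: ₹450,000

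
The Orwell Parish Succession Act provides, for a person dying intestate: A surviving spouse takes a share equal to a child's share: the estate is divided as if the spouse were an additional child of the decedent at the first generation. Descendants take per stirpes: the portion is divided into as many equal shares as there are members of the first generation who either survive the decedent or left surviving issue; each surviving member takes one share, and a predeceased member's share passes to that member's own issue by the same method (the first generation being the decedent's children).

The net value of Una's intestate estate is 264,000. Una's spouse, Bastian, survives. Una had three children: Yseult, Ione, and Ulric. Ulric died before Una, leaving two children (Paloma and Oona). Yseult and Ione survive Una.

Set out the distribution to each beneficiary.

Bastian: 66,000; Yseult: 66,000; Ione: 66,000; Paloma: 33,000; Oona: 33,000

The spouse counts as an additional share at the children's level, so there are 4 primary shares of 66,000. Bastian takes one such share (66,000).
The children's combined portion (198,000) is divided into 3 shares of 66,000: Yseult and Ione each take 66,000; Ulric's 66,000 share passes to Ulric's issue.
Ulric's share (66,000) is divided into 2 shares of 33,000: Paloma and Oona each take 33,000.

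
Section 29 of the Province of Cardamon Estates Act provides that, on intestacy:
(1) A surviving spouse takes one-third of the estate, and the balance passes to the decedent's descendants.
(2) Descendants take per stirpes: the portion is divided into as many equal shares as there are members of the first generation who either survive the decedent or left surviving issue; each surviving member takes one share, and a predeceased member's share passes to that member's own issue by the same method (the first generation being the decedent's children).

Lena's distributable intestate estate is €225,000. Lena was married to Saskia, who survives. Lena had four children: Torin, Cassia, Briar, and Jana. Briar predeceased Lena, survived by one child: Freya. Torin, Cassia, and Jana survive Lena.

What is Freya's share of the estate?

Saskia takes one-third of €225,000 = €75,000. The remaining €150,000 passes to the descendants.
The descendants' portion (€150,000) is divided into 4 shares of €37,500: Torin, Cassia, and Jana each take €37,500; Briar's €37,500 share passes to Briar's issue.
Briar's share (€37,500) passes entirely to Freya.

Freya receives €37,500.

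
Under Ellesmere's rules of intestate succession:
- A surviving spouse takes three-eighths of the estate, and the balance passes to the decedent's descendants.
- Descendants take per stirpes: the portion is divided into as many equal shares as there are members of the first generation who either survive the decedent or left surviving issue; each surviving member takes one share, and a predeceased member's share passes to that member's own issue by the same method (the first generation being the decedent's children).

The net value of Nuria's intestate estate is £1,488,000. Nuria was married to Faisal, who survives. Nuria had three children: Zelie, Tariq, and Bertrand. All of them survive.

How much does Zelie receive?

Faisal takes three-eighths of £1,488,000 = £558,000. The remaining £930,000 passes to the descendants.
The descendants' portion (£930,000) is divided into 3 shares of £310,000: Zelie, Tariq, and Bertrand each take £310,000.

Zelie receives £310,000.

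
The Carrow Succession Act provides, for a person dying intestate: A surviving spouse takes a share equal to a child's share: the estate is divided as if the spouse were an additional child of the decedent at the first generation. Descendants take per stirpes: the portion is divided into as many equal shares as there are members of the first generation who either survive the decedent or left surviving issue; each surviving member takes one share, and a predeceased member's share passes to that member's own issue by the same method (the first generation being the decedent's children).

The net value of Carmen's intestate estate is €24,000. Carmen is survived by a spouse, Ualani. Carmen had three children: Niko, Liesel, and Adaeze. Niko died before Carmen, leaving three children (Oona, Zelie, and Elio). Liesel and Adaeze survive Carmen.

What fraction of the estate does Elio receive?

The spouse counts as an additional share at the children's level, so there are 4 primary shares of €6,000. Ualani takes one such share (€6,000).
The children's combined portion (€18,000) is divided into 3 shares of €6,000: Liesel and Adaeze each take €6,000; Niko's €6,000 share passes to Niko's issue.
Niko's share (€6,000) is divided into 3 shares of €2,000: Oona, Zelie, and Elio each take €2,000.

Elio receives 1/12 of the estate.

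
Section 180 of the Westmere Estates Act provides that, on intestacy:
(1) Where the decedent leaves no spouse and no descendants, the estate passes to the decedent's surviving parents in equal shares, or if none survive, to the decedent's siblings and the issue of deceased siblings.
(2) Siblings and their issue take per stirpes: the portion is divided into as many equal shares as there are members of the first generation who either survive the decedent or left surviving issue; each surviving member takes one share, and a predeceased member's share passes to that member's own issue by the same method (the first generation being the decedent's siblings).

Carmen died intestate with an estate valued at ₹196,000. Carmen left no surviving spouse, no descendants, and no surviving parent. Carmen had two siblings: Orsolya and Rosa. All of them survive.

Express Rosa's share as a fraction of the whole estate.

The entire ₹196,000 passes to the siblings and their issue.
That amount (₹196,000) is divided into 2 shares of ₹98,000: Orsolya and Rosa each take ₹98,000.

Rosa receives 1/2 of the estate.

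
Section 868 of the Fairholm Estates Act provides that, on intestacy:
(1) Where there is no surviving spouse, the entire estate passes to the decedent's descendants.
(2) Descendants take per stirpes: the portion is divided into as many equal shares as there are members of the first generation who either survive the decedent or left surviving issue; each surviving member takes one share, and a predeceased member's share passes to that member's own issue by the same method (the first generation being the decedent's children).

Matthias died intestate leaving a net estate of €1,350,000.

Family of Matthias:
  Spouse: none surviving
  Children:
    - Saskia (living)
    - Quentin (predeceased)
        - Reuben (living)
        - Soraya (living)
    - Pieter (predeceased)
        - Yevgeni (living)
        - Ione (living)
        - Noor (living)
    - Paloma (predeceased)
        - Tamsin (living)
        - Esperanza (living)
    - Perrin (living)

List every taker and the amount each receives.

The entire €1,350,000 passes to the descendants.
That amount (€1,350,000) is divided into 5 shares of €270,000: Saskia and Perrin each take €270,000; Quentin's €270,000 share passes to Quentin's issue; Pieter's €270,000 share passes to Pieter's issue; Paloma's €270,000 share passes to Paloma's issue.
Quentin's share (€270,000) is divided into 2 shares of €135,000: Reuben and Soraya each take €135,000.
Pieter's share (€270,000) is divided into 3 shares of €90,000: Yevgeni, Ione, and Noor each take €90,000.
Paloma's share (€270,000) is divided into 2 shares of €135,000: Tamsin and Esperanza each take €135,000.

Saskia: €270,000; Reuben: €135,000; Soraya: €135,000; Yevgeni: €90,000; Ione: €90,000; Noor: €90,000; Tamsin: €135,000; Esperanza: €135,000; Perrin: €270,000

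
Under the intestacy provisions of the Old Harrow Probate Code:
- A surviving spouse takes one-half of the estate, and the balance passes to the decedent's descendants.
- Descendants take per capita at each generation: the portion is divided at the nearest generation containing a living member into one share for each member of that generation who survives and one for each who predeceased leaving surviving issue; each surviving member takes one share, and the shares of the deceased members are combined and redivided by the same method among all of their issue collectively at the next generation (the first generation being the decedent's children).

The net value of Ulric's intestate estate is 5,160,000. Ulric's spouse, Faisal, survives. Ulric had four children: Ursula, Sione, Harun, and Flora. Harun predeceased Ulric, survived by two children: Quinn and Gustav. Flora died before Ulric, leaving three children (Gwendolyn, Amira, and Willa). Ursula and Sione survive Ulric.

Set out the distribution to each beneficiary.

Faisal: 2,580,000; Ursula: 645,000; Sione: 645,000; Quinn: 258,000; Gustav: 258,000; Gwendolyn: 258,000; Amira: 258,000; Willa: 258,000

Faisal takes one-half of 5,160,000 = 2,580,000. The remaining 2,580,000 passes to the descendants.
The descendants' portion (2,580,000) is divided at the children's generation into 4 shares of 645,000. Ursula and Sione each take 645,000. The 2 shares of the deceased (Harun and Flora) are combined into a pool of 1,290,000.
That pool (1,290,000) is divided at the grandchildren's generation equally among Quinn, Gustav, Gwendolyn, Amira, and Willa: 258,000 each.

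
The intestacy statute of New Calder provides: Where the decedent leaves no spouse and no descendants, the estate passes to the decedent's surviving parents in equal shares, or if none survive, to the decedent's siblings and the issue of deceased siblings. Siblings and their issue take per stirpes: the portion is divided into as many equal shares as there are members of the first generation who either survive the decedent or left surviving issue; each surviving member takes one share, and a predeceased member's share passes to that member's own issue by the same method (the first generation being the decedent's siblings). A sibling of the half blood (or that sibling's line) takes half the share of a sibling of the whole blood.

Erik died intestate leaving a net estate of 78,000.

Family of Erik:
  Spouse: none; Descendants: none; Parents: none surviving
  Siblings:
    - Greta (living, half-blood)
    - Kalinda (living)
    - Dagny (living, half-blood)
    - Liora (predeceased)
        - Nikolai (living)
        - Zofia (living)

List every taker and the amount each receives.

The entire 78,000 passes to the siblings and their issue.
Counting each half-blood sibling's line as half a unit, there are 3 units in 78,000, so one unit is 26,000. Whole-blood lines (Kalinda and Liora) take 26,000 each; half-blood lines (Greta and Dagny) take 13,000 each.
Liora's share (26,000) is divided into 2 shares of 13,000: Nikolai and Zofia each take 13,000.

Greta: 13,000; Kalinda: 26,000; Dagny: 13,000; Nikolai: 13,000; Zofia: 13,000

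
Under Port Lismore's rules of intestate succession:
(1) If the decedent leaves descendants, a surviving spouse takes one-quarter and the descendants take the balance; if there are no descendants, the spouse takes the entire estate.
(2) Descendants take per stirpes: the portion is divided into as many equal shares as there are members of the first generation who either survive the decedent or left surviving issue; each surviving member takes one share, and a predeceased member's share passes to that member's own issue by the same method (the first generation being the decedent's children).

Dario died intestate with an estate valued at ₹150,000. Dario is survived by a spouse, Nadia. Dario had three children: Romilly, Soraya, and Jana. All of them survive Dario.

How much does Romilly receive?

Nadia takes one-quarter of ₹150,000 = ₹37,500. The remaining ₹112,500 passes to the descendants.
The descendants' portion (₹112,500) is divided into 3 shares of ₹37,500: Romilly, Soraya, and Jana each take ₹37,500.

Romilly receives ₹37,500.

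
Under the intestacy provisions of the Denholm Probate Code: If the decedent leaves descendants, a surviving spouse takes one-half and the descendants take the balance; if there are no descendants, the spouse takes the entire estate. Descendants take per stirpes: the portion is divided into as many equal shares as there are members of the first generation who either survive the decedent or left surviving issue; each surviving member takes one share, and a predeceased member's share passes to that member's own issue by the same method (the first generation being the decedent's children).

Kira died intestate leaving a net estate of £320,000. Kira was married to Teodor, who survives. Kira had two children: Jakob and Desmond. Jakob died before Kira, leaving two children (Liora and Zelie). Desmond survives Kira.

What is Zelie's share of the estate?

Zelie receives £40,000.

Teodor takes one-half of £320,000 = £160,000. The remaining £160,000 passes to the descendants.
The descendants' portion (£160,000) is divided into 2 shares of £80,000: Desmond takes £80,000; Jakob's £80,000 share passes to Jakob's issue.
Jakob's share (£80,000) is divided into 2 shares of £40,000: Liora and Zelie each take £40,000.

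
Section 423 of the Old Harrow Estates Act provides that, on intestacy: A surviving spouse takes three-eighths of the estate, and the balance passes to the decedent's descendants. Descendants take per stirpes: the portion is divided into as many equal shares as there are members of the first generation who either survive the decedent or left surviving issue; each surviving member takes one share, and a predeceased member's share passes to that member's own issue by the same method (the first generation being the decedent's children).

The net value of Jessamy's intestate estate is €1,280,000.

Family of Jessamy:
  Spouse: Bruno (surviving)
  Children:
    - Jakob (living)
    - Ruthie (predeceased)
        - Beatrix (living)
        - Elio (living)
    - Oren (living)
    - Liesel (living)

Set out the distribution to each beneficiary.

Bruno: €480,000; Jakob: €200,000; Beatrix: €100,000; Elio: €100,000; Oren: €200,000; Liesel: €200,000

Bruno takes three-eighths of €1,280,000 = €480,000. The remaining €800,000 passes to the descendants.
The descendants' portion (€800,000) is divided into 4 shares of €200,000: Jakob, Oren, and Liesel each take €200,000; Ruthie's €200,000 share passes to Ruthie's issue.
Ruthie's share (€200,000) is divided into 2 shares of €100,000: Beatrix and Elio each take €100,000.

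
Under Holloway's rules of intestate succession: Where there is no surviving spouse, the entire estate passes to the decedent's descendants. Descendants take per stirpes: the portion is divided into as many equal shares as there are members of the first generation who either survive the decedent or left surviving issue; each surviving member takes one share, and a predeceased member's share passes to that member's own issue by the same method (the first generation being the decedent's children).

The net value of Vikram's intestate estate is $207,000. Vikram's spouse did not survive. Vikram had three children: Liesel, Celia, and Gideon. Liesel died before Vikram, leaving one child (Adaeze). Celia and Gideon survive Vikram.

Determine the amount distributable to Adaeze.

Adaeze receives $69,000.

The entire $207,000 passes to the descendants.
That amount ($207,000) is divided into 3 shares of $69,000: Celia and Gideon each take $69,000; Liesel's $69,000 share passes to Liesel's issue.
Liesel's share ($69,000) passes entirely to Adaeze.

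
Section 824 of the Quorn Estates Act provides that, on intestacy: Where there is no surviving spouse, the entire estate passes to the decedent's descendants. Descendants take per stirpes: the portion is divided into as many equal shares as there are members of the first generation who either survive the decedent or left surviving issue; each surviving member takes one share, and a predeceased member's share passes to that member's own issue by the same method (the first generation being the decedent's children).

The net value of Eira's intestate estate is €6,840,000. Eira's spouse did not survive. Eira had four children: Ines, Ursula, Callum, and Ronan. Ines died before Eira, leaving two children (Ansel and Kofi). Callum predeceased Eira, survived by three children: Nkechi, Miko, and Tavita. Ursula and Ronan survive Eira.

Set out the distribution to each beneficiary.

The entire €6,840,000 passes to the descendants.
That amount (€6,840,000) is divided into 4 shares of €1,710,000: Ursula and Ronan each take €1,710,000; Ines's €1,710,000 share passes to Ines's issue; Callum's €1,710,000 share passes to Callum's issue.
Ines's share (€1,710,000) is divided into 2 shares of €855,000: Ansel and Kofi each take €855,000.
Callum's share (€1,710,000) is divided into 3 shares of €570,000: Nkechi, Miko, and Tavita each take €570,000.

Ansel: €855,000; Kofi: €855,000; Ursula: €1,710,000; Nkechi: €570,000; Miko: €570,000; Tavita: €570,000; Ronan: €1,710,000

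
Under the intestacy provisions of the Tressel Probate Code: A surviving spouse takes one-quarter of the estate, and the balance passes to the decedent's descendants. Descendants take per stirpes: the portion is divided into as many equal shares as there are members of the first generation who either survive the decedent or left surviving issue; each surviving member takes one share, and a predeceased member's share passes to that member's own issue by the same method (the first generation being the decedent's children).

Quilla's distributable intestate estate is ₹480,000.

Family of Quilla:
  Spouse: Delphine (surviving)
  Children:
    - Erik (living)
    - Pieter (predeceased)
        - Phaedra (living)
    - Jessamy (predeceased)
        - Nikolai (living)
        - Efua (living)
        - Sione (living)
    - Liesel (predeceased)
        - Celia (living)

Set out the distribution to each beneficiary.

Delphine takes one-quarter of ₹480,000 = ₹120,000. The remaining ₹360,000 passes to the descendants.
The descendants' portion (₹360,000) is divided into 4 shares of ₹90,000: Erik takes ₹90,000; Pieter's ₹90,000 share passes to Pieter's issue; Jessamy's ₹90,000 share passes to Jessamy's issue; Liesel's ₹90,000 share passes to Liesel's issue.
Pieter's share (₹90,000) passes entirely to Phaedra.
Jessamy's share (₹90,000) is divided into 3 shares of ₹30,000: Nikolai, Efua, and Sione each take ₹30,000.
Liesel's share (₹90,000) passes entirely to Celia.

Delphine: ₹120,000; Erik: ₹90,000; Phaedra: ₹90,000; Nikolai: ₹30,000; Efua: ₹30,000; Sione: ₹30,000; Celia: ₹90,000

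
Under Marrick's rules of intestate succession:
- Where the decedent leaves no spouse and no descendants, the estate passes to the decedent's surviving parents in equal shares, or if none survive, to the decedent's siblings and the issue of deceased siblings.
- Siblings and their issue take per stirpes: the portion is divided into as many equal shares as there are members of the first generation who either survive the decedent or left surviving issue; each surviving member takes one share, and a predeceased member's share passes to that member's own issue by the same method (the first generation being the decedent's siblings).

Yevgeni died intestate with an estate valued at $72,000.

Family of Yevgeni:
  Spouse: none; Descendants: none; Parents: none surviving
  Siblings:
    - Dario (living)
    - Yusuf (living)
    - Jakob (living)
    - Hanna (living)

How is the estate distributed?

Dario: $18,000; Yusuf: $18,000; Jakob: $18,000; Hanna: $18,000

The entire $72,000 passes to the siblings and their issue.
That amount ($72,000) is divided into 4 shares of $18,000: Dario, Yusuf, Jakob, and Hanna each take $18,000.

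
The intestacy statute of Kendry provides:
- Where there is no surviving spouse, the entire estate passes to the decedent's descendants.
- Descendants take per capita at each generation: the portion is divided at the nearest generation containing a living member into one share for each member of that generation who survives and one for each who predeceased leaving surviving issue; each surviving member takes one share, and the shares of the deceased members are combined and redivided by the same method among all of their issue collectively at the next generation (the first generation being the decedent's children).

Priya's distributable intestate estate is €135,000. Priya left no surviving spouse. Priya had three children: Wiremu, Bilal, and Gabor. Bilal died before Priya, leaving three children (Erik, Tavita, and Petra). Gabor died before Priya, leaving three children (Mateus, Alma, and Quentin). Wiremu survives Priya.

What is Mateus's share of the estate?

Mateus receives €15,000.

The entire €135,000 passes to the descendants.
That amount (€135,000) is divided at the children's generation into 3 shares of €45,000. Wiremu takes €45,000. The 2 shares of the deceased (Bilal and Gabor) are combined into a pool of €90,000.
That pool (€90,000) is divided at the grandchildren's generation equally among Erik, Tavita, Petra, Mateus, Alma, and Quentin: €15,000 each.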